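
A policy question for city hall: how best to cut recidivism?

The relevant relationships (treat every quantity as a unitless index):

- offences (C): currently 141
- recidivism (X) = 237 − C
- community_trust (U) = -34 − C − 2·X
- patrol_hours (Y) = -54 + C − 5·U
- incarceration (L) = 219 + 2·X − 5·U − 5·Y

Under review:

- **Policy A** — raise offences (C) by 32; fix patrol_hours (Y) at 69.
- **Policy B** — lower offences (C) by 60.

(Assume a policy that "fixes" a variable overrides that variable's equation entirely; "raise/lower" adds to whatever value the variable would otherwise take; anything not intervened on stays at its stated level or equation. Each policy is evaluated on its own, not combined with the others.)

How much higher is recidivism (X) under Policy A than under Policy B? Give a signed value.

-92

Policy A (C + 32, Y := 69):
  C = 141 + 32 = 173
  X = 237 − 173 = 64
Policy B (C − 60):
  C = 141 − 60 = 81
  X = 237 − 81 = 156
X: 64 − 156 = -92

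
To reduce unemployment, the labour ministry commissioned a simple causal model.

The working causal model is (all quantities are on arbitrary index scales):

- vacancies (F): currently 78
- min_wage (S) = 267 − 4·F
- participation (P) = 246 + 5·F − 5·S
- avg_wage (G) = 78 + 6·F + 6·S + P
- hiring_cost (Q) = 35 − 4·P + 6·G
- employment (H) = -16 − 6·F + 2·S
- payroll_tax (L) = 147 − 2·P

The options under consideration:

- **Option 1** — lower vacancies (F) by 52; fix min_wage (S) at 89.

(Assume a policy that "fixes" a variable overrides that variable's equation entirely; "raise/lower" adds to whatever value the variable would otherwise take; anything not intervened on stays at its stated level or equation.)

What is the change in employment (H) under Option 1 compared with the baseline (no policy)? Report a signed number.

Baseline:
  F = 78
  S = 267 − 4·78 = -45
  H = -16 − 6·78 + 2·(-45) = -574
Option 1 (F − 52, S := 89):
  F = 78 − 52 = 26
  S = 89
  H = -16 − 6·26 + 2·89 = 6
Change in H: 6 − (-574) = 580

580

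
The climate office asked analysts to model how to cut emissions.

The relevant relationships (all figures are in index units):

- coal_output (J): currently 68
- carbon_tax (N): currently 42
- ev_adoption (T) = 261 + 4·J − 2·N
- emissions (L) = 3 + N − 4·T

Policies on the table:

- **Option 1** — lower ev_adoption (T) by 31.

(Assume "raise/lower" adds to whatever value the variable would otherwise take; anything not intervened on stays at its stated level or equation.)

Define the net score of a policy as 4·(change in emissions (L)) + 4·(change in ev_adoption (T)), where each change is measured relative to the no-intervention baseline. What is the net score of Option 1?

372

Baseline:
  J = 68
  N = 42
  T = 261 + 4·68 − 2·42 = 449
  L = 3 + 42 − 4·449 = -1751
Option 1 (T − 31):
  J = 68
  N = 42
  T = 261 + 4·68 − 2·42 (−31 from intervention) = 418
  L = 3 + 42 − 4·418 = -1627
ΔL = -1627 − (-1751) = 124; ΔT = 418 − 449 = -31
Score = 4·124 + 4·(-31) = 372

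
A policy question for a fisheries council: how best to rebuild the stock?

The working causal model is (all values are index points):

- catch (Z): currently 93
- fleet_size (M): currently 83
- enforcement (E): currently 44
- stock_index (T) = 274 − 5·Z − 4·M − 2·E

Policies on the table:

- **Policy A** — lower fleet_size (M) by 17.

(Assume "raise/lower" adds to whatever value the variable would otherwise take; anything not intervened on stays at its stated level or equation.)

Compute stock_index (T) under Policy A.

Policy A (M − 17):
  Z = 93
  M = 83 − 17 = 66
  E = 44
  T = 274 − 5·93 − 4·66 − 2·44 = -543

-543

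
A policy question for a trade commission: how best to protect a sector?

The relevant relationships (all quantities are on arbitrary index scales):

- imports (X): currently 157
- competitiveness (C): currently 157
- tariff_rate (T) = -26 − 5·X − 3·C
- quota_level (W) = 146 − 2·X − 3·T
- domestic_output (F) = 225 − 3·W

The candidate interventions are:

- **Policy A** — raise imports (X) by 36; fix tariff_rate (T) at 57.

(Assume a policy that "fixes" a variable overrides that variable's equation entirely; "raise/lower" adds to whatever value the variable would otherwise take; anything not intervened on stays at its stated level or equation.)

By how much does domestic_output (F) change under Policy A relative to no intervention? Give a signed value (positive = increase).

12267

Baseline:
  X = 157
  C = 157
  T = -26 − 5·157 − 3·157 = -1282
  W = 146 − 2·157 − 3·(-1282) = 3678
  F = 225 − 3·3678 = -10809
Policy A (X + 36, T := 57):
  X = 157 + 36 = 193
  C = 157
  T = 57
  W = 146 − 2·193 − 3·57 = -411
  F = 225 − 3·(-411) = 1458
Change in F: 1458 − (-10809) = 12267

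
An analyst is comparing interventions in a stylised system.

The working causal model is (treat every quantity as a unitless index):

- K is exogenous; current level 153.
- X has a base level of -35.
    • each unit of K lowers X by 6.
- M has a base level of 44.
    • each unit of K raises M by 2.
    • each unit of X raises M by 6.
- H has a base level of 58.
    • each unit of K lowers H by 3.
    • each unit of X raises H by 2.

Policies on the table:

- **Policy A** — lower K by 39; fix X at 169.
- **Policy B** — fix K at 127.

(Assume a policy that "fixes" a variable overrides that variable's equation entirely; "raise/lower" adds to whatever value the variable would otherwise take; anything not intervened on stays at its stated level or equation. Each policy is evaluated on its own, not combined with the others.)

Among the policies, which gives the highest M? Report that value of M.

1286

Policy A (K − 39, X := 169):
  K = 153 − 39 = 114
  X = 169
  M = 44 + 2·114 + 6·169 = 1286
Policy B (K := 127):
  K = 127
  X = -35 − 6·127 = -797
  M = 44 + 2·127 + 6·(-797) = -4484
Comparing — Policy A: M=1286, Policy B: M=-4484. Highest is 1286 (Policy A).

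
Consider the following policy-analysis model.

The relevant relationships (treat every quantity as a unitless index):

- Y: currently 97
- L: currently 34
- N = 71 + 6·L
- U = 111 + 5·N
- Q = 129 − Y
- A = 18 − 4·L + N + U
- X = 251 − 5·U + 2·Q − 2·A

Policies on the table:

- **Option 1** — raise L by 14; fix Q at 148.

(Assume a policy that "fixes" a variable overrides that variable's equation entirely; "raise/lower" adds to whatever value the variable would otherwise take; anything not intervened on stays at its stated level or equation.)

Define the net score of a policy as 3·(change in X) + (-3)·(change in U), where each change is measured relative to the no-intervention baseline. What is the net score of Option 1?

Baseline:
  Y = 97
  L = 34
  N = 71 + 6·34 = 275
  U = 111 + 5·275 = 1486
  Q = 129 − 97 = 32
  A = 18 − 4·34 + 275 + 1486 = 1643
  X = 251 − 5·1486 + 2·32 − 2·1643 = -10401
Option 1 (L + 14, Q := 148):
  Y = 97
  L = 34 + 14 = 48
  N = 71 + 6·48 = 359
  U = 111 + 5·359 = 1906
  Q = 148
  A = 18 − 4·48 + 359 + 1906 = 2091
  X = 251 − 5·1906 + 2·148 − 2·2091 = -13165
ΔX = -13165 − (-10401) = -2764; ΔU = 1906 − 1486 = 420
Score = 3·(-2764) + (-3)·420 = -9552

-9552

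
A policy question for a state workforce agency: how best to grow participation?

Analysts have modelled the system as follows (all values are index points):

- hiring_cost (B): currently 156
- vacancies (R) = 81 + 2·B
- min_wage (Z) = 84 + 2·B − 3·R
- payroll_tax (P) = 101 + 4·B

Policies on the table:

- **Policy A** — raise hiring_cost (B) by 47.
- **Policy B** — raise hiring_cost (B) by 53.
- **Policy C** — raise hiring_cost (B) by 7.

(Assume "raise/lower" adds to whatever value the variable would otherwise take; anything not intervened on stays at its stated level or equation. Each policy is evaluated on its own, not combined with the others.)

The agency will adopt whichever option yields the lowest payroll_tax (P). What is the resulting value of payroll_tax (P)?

753

Policy A (B + 47):
  B = 156 + 47 = 203
  P = 101 + 4·203 = 913
Policy B (B + 53):
  B = 156 + 53 = 209
  P = 101 + 4·209 = 937
Policy C (B + 7):
  B = 156 + 7 = 163
  P = 101 + 4·163 = 753
Comparing — Policy A: P=913, Policy B: P=937, Policy C: P=753. Lowest is 753 (Policy C).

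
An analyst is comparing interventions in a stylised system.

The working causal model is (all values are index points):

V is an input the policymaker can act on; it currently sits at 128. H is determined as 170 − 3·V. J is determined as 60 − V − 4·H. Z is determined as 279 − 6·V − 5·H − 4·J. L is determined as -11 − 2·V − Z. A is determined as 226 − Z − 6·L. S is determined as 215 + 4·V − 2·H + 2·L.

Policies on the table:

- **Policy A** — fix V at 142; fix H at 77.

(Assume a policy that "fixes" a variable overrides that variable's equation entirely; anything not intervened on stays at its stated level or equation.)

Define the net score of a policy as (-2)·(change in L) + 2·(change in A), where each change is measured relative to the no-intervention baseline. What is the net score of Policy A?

Baseline:
  V = 128
  H = 170 − 3·128 = -214
  J = 60 − 128 − 4·(-214) = 788
  Z = 279 − 6·128 − 5·(-214) − 4·788 = -2571
  L = -11 − 2·128 − (-2571) = 2304
  A = 226 − (-2571) − 6·2304 = -11027
Policy A (V := 142, H := 77):
  V = 142
  H = 77
  J = 60 − 142 − 4·77 = -390
  Z = 279 − 6·142 − 5·77 − 4·(-390) = 602
  L = -11 − 2·142 − 602 = -897
  A = 226 − 602 − 6·(-897) = 5006
ΔL = -897 − 2304 = -3201; ΔA = 5006 − (-11027) = 16033
Score = (-2)·(-3201) + 2·16033 = 38468

38468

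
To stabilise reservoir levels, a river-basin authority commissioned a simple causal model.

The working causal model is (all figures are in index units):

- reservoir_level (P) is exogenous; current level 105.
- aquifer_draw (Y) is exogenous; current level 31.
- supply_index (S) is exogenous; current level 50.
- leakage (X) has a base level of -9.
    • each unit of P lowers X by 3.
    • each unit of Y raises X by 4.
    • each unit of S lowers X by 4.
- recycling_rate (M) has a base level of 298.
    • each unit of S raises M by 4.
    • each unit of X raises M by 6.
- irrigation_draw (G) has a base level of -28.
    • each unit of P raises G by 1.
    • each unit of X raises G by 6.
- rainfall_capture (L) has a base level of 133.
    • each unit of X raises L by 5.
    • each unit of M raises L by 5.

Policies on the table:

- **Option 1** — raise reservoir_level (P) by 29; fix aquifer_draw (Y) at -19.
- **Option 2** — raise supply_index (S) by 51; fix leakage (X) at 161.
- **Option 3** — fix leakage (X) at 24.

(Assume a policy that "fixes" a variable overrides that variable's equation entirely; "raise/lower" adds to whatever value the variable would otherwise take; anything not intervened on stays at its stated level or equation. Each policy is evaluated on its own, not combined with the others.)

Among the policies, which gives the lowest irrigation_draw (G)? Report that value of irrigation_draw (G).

Option 1 (P + 29, Y := -19):
  P = 105 + 29 = 134
  Y = -19
  S = 50
  X = -9 − 3·134 + 4·(-19) − 4·50 = -687
  G = -28 + 134 + 6·(-687) = -4016
Option 2 (S + 51, X := 161):
  P = 105
  Y = 31
  S = 50 + 51 = 101
  X = 161
  G = -28 + 105 + 6·161 = 1043
Option 3 (X := 24):
  P = 105
  Y = 31
  S = 50
  X = 24
  G = -28 + 105 + 6·24 = 221
Comparing — Option 1: G=-4016, Option 2: G=1043, Option 3: G=221. Lowest is -4016 (Option 1).

-4016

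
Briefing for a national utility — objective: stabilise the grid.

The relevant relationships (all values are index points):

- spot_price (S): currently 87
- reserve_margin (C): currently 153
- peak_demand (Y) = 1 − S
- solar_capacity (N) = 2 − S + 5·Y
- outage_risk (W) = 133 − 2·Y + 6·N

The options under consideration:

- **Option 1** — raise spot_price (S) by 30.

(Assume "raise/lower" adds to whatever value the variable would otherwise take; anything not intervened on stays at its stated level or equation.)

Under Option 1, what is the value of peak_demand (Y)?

-116

Option 1 (S + 30):
  S = 87 + 30 = 117
  Y = 1 − 117 = -116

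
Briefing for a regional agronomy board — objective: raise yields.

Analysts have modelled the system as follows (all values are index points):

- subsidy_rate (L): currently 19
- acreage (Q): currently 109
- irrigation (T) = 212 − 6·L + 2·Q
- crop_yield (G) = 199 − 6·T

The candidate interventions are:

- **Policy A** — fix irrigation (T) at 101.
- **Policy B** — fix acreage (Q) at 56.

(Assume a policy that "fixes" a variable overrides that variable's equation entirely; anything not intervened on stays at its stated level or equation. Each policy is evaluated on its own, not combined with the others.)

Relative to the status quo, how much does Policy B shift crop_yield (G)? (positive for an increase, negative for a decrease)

636

Baseline:
  L = 19
  Q = 109
  T = 212 − 6·19 + 2·109 = 316
  G = 199 − 6·316 = -1697
Policy B (Q := 56):
  L = 19
  Q = 56
  T = 212 − 6·19 + 2·56 = 210
  G = 199 − 6·210 = -1061
Change in G: -1061 − (-1697) = 636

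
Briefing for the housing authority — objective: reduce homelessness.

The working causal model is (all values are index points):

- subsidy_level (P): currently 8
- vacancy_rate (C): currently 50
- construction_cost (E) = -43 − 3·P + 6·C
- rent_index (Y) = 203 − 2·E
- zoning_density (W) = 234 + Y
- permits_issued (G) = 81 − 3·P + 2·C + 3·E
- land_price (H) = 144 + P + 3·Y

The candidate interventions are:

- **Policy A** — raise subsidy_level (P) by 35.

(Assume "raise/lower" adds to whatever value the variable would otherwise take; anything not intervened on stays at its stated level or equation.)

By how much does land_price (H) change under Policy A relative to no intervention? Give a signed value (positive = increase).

665

Baseline:
  P = 8
  C = 50
  E = -43 − 3·8 + 6·50 = 233
  Y = 203 − 2·233 = -263
  H = 144 + 8 + 3·(-263) = -637
Policy A (P + 35):
  P = 8 + 35 = 43
  C = 50
  E = -43 − 3·43 + 6·50 = 128
  Y = 203 − 2·128 = -53
  H = 144 + 43 + 3·(-53) = 28
Change in H: 28 − (-637) = 665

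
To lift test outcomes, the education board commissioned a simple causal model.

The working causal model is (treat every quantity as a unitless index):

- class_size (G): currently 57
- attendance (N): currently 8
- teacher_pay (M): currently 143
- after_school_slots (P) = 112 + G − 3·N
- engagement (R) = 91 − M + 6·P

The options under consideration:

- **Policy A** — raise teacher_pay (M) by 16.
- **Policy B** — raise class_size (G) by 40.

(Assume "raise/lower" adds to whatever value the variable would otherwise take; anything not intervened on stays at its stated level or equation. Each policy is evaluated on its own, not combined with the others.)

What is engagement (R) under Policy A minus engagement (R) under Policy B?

Policy A (M + 16):
  G = 57
  N = 8
  M = 143 + 16 = 159
  P = 112 + 57 − 3·8 = 145
  R = 91 − 159 + 6·145 = 802
Policy B (G + 40):
  G = 57 + 40 = 97
  N = 8
  M = 143
  P = 112 + 97 − 3·8 = 185
  R = 91 − 143 + 6·185 = 1058
R: 802 − 1058 = -256

-256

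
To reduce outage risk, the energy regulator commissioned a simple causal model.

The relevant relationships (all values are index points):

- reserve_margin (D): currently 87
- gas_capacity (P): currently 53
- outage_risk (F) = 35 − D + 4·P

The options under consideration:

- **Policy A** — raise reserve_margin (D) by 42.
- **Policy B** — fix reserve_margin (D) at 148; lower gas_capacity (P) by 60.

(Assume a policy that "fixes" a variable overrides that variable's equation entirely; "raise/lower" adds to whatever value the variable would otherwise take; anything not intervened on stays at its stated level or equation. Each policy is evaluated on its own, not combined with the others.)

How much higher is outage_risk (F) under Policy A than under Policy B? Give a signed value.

259

Policy A (D + 42):
  D = 87 + 42 = 129
  P = 53
  F = 35 − 129 + 4·53 = 118
Policy B (D := 148, P − 60):
  D = 148
  P = 53 − 60 = -7
  F = 35 − 148 + 4·(-7) = -141
F: 118 − (-141) = 259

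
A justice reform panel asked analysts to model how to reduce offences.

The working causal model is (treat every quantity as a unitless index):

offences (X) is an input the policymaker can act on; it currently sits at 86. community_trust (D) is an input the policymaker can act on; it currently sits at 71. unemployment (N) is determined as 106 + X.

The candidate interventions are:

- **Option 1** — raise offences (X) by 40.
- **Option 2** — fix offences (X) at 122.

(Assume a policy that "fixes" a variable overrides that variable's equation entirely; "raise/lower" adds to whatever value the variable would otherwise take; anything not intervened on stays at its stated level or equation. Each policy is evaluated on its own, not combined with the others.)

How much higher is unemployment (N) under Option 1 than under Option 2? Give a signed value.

Option 1 (X + 40):
  X = 86 + 40 = 126
  N = 106 + 126 = 232
Option 2 (X := 122):
  X = 122
  N = 106 + 122 = 228
N: 232 − 228 = 4

4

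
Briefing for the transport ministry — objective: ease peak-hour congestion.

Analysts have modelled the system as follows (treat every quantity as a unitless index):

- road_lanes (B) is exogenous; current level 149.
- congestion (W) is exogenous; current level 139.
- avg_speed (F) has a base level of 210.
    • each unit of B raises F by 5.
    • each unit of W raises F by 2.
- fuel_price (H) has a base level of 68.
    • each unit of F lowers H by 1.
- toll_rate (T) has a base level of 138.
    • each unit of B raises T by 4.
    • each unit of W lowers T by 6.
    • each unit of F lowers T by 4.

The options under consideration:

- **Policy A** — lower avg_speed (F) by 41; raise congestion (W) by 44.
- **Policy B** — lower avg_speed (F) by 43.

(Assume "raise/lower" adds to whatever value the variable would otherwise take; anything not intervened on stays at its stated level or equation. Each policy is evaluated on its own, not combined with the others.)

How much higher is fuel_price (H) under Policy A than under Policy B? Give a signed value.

Policy A (F − 41, W + 44):
  B = 149
  W = 139 + 44 = 183
  F = 210 + 5·149 + 2·183 (−41 from intervention) = 1280
  H = 68 − 1280 = -1212
Policy B (F − 43):
  B = 149
  W = 139
  F = 210 + 5·149 + 2·139 (−43 from intervention) = 1190
  H = 68 − 1190 = -1122
H: -1212 − (-1122) = -90

-90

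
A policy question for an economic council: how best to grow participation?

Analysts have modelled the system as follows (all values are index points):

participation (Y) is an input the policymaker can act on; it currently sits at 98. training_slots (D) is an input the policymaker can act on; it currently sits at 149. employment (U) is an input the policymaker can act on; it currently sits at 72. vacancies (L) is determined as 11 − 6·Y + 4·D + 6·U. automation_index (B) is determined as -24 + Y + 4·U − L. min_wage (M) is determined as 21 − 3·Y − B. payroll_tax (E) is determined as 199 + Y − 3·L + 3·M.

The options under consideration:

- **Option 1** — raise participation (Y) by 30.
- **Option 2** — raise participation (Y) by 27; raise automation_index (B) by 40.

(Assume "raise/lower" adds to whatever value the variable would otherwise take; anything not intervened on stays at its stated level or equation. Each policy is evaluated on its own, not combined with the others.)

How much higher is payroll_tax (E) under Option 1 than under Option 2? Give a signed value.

Option 1 (Y + 30):
  Y = 98 + 30 = 128
  D = 149
  U = 72
  L = 11 − 6·128 + 4·149 + 6·72 = 271
  B = -24 + 128 + 4·72 − 271 = 121
  M = 21 − 3·128 − 121 = -484
  E = 199 + 128 − 3·271 + 3·(-484) = -1938
Option 2 (Y + 27, B + 40):
  Y = 98 + 27 = 125
  D = 149
  U = 72
  L = 11 − 6·125 + 4·149 + 6·72 = 289
  B = -24 + 125 + 4·72 − 289 (+40 from intervention) = 140
  M = 21 − 3·125 − 140 = -494
  E = 199 + 125 − 3·289 + 3·(-494) = -2025
E: -1938 − (-2025) = 87

87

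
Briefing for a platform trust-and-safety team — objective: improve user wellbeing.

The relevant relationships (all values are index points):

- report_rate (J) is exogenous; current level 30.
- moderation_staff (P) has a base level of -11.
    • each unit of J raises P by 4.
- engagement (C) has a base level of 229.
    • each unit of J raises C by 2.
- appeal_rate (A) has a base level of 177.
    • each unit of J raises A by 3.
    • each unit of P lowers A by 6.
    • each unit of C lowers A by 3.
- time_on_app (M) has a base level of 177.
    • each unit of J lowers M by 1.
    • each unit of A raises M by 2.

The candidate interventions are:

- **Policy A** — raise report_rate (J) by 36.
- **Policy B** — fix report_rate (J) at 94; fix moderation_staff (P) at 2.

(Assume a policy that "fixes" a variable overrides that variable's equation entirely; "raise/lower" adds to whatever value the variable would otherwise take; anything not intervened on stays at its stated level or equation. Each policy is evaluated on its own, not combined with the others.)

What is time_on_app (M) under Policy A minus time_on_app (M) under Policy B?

Policy A (J + 36):
  J = 30 + 36 = 66
  P = -11 + 4·66 = 253
  C = 229 + 2·66 = 361
  A = 177 + 3·66 − 6·253 − 3·361 = -2226
  M = 177 − 66 + 2·(-2226) = -4341
Policy B (J := 94, P := 2):
  J = 94
  P = 2
  C = 229 + 2·94 = 417
  A = 177 + 3·94 − 6·2 − 3·417 = -804
  M = 177 − 94 + 2·(-804) = -1525
M: -4341 − (-1525) = -2816

-2816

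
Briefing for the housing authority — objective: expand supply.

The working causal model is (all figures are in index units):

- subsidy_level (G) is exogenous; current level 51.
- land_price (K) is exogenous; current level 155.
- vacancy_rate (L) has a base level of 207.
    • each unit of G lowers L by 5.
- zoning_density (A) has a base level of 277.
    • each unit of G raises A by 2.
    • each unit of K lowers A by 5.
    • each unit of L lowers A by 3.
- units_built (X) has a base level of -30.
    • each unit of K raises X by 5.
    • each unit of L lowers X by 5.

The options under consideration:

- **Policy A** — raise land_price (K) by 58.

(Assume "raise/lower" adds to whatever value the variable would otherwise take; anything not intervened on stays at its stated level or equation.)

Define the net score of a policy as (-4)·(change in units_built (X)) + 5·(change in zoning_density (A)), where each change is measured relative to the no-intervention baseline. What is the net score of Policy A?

Baseline:
  G = 51
  K = 155
  L = 207 − 5·51 = -48
  A = 277 + 2·51 − 5·155 − 3·(-48) = -252
  X = -30 + 5·155 − 5·(-48) = 985
Policy A (K + 58):
  G = 51
  K = 155 + 58 = 213
  L = 207 − 5·51 = -48
  A = 277 + 2·51 − 5·213 − 3·(-48) = -542
  X = -30 + 5·213 − 5·(-48) = 1275
ΔX = 1275 − 985 = 290; ΔA = -542 − (-252) = -290
Score = (-4)·290 + 5·(-290) = -2610

-2610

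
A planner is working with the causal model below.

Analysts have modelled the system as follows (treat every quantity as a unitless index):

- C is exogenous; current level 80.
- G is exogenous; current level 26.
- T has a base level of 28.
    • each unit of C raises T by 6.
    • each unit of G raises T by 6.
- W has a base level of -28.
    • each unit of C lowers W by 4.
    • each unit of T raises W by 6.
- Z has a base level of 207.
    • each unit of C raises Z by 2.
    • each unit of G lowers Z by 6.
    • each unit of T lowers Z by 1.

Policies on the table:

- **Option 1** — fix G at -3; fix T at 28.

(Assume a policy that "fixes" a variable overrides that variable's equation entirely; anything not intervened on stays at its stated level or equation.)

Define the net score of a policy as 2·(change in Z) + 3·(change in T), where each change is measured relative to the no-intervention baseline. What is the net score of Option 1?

-288

Baseline:
  C = 80
  G = 26
  T = 28 + 6·80 + 6·26 = 664
  Z = 207 + 2·80 − 6·26 − 664 = -453
Option 1 (G := -3, T := 28):
  C = 80
  G = -3
  T = 28
  Z = 207 + 2·80 − 6·(-3) − 28 = 357
ΔZ = 357 − (-453) = 810; ΔT = 28 − 664 = -636
Score = 2·810 + 3·(-636) = -288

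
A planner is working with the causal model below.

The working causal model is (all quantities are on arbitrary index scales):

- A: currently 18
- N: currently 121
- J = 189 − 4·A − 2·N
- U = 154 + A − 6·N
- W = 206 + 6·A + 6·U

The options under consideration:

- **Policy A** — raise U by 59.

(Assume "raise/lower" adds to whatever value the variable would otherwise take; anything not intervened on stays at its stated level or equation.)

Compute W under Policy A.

-2656

Policy A (U + 59):
  A = 18
  N = 121
  U = 154 + 18 − 6·121 (+59 from intervention) = -495
  W = 206 + 6·18 + 6·(-495) = -2656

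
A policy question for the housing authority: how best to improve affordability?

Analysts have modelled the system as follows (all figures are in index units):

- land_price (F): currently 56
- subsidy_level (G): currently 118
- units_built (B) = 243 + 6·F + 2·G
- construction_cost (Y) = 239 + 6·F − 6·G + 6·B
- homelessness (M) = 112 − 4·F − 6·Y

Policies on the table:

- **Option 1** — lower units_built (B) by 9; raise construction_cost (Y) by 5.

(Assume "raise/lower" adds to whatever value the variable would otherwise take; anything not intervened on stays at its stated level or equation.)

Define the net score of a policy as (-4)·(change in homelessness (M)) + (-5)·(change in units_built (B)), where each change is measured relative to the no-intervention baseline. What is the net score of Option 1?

Baseline:
  F = 56
  G = 118
  B = 243 + 6·56 + 2·118 = 815
  Y = 239 + 6·56 − 6·118 + 6·815 = 4757
  M = 112 − 4·56 − 6·4757 = -28654
Option 1 (B − 9, Y + 5):
  F = 56
  G = 118
  B = 243 + 6·56 + 2·118 (−9 from intervention) = 806
  Y = 239 + 6·56 − 6·118 + 6·806 (+5 from intervention) = 4708
  M = 112 − 4·56 − 6·4708 = -28360
ΔM = -28360 − (-28654) = 294; ΔB = 806 − 815 = -9
Score = (-4)·294 + (-5)·(-9) = -1131

-1131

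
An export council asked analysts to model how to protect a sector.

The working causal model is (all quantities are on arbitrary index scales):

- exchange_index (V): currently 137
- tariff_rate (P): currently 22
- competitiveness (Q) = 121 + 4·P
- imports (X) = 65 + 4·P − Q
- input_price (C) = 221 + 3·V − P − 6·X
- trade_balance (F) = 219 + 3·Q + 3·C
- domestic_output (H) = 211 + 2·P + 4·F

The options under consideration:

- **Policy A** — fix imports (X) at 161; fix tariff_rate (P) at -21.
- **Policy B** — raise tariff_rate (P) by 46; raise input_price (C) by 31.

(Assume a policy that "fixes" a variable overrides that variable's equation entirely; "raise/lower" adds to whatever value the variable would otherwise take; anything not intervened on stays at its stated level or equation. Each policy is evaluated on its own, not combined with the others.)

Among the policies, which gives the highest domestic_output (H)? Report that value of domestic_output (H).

17111

Policy A (X := 161, P := -21):
  V = 137
  P = -21
  Q = 121 + 4·(-21) = 37
  X = 161
  C = 221 + 3·137 − (-21) − 6·161 = -313
  F = 219 + 3·37 + 3·(-313) = -609
  H = 211 + 2·(-21) + 4·(-609) = -2267
Policy B (P + 46, C + 31):
  V = 137
  P = 22 + 46 = 68
  Q = 121 + 4·68 = 393
  X = 65 + 4·68 − 393 = -56
  C = 221 + 3·137 − 68 − 6·(-56) (+31 from intervention) = 931
  F = 219 + 3·393 + 3·931 = 4191
  H = 211 + 2·68 + 4·4191 = 17111
Comparing — Policy A: H=-2267, Policy B: H=17111. Highest is 17111 (Policy B).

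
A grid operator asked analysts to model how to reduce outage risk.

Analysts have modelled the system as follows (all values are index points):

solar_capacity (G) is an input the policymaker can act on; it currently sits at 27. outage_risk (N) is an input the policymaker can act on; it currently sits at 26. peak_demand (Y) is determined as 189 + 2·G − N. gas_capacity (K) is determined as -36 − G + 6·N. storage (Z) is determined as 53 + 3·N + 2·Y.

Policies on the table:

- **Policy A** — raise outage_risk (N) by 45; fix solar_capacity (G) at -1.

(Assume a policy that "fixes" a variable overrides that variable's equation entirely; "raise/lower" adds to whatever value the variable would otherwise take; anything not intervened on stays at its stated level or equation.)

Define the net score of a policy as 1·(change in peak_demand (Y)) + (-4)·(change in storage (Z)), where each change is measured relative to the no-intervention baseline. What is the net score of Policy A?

Baseline:
  G = 27
  N = 26
  Y = 189 + 2·27 − 26 = 217
  Z = 53 + 3·26 + 2·217 = 565
Policy A (N + 45, G := -1):
  G = -1
  N = 26 + 45 = 71
  Y = 189 + 2·(-1) − 71 = 116
  Z = 53 + 3·71 + 2·116 = 498
ΔY = 116 − 217 = -101; ΔZ = 498 − 565 = -67
Score = 1·(-101) + (-4)·(-67) = 167

167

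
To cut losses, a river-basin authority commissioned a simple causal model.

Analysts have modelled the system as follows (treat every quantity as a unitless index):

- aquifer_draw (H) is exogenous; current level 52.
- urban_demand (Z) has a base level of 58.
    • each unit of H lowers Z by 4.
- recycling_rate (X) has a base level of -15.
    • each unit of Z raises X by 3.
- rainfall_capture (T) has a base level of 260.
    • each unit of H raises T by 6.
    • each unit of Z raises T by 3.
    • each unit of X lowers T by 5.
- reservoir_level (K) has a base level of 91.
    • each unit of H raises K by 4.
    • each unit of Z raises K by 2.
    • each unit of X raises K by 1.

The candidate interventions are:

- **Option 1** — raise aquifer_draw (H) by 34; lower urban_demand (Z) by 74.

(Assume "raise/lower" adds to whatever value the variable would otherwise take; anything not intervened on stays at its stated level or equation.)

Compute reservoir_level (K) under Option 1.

-1380

Option 1 (H + 34, Z − 74):
  H = 52 + 34 = 86
  Z = 58 − 4·86 (−74 from intervention) = -360
  X = -15 + 3·(-360) = -1095
  K = 91 + 4·86 + 2·(-360) + (-1095) = -1380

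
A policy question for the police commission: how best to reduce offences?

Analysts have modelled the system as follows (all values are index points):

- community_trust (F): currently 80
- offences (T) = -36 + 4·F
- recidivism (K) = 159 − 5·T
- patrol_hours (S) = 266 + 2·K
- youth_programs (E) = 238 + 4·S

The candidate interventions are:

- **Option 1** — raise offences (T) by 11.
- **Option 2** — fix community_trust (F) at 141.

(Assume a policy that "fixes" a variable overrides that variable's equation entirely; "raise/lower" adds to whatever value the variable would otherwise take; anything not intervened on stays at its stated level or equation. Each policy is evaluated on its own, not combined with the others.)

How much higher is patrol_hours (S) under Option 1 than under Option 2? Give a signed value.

Option 1 (T + 11):
  F = 80
  T = -36 + 4·80 (+11 from intervention) = 295
  K = 159 − 5·295 = -1316
  S = 266 + 2·(-1316) = -2366
Option 2 (F := 141):
  F = 141
  T = -36 + 4·141 = 528
  K = 159 − 5·528 = -2481
  S = 266 + 2·(-2481) = -4696
S: -2366 − (-4696) = 2330

2330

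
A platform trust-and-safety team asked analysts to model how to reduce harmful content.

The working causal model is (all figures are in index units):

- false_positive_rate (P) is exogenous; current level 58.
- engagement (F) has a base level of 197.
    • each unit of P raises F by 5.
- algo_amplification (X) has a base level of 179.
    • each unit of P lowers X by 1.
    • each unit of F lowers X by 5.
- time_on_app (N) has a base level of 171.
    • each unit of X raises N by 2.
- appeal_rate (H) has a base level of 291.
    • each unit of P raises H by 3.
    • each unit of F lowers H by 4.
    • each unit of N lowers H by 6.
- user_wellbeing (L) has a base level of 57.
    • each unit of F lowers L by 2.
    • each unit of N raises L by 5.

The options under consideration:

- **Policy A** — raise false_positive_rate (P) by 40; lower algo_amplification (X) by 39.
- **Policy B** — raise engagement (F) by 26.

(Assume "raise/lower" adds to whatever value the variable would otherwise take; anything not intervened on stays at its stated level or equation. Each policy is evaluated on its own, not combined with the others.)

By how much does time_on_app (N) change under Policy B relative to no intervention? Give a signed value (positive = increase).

-260

Baseline:
  P = 58
  F = 197 + 5·58 = 487
  X = 179 − 58 − 5·487 = -2314
  N = 171 + 2·(-2314) = -4457
Policy B (F + 26):
  P = 58
  F = 197 + 5·58 (+26 from intervention) = 513
  X = 179 − 58 − 5·513 = -2444
  N = 171 + 2·(-2444) = -4717
Change in N: -4717 − (-4457) = -260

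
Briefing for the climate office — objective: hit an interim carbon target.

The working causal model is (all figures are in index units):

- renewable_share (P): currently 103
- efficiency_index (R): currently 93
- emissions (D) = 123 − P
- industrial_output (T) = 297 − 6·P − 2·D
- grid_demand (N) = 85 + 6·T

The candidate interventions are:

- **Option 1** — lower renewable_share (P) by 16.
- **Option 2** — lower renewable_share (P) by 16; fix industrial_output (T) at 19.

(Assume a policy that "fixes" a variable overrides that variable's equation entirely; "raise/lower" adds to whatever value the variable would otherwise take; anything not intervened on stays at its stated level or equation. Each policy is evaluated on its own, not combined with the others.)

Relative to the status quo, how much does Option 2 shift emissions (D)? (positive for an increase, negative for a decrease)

Baseline:
  P = 103
  D = 123 − 103 = 20
Option 2 (P − 16, T := 19):
  P = 103 − 16 = 87
  D = 123 − 87 = 36
Change in D: 36 − 20 = 16

16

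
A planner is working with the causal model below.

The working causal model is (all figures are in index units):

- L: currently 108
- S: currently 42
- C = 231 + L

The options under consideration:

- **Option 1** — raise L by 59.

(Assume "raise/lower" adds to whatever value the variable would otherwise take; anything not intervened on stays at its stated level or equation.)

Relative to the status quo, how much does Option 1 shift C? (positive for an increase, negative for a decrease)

59

Baseline:
  L = 108
  C = 231 + 108 = 339
Option 1 (L + 59):
  L = 108 + 59 = 167
  C = 231 + 167 = 398
Change in C: 398 − 339 = 59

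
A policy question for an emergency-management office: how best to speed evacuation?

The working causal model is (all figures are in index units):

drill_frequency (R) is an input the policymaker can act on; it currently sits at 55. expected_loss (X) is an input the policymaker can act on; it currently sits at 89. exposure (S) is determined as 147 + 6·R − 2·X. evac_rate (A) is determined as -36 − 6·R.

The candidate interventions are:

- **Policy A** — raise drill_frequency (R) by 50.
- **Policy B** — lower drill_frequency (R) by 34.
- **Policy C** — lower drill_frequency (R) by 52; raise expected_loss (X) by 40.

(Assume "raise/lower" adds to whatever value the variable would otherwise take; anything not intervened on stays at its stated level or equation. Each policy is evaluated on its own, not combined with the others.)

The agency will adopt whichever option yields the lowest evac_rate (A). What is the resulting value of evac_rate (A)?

Policy A (R + 50):
  R = 55 + 50 = 105
  A = -36 − 6·105 = -666
Policy B (R − 34):
  R = 55 − 34 = 21
  A = -36 − 6·21 = -162
Policy C (R − 52, X + 40):
  R = 55 − 52 = 3
  A = -36 − 6·3 = -54
Comparing — Policy A: A=-666, Policy B: A=-162, Policy C: A=-54. Lowest is -666 (Policy A).

-666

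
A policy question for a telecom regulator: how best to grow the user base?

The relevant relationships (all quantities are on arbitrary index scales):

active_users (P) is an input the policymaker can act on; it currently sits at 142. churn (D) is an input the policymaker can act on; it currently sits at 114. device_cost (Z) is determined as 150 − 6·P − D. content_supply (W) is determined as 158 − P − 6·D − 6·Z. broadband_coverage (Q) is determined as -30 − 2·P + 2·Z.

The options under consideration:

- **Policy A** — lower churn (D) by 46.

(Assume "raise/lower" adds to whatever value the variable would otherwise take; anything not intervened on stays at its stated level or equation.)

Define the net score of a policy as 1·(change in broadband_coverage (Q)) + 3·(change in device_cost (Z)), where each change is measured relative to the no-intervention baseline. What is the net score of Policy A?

Baseline:
  P = 142
  D = 114
  Z = 150 − 6·142 − 114 = -816
  Q = -30 − 2·142 + 2·(-816) = -1946
Policy A (D − 46):
  P = 142
  D = 114 − 46 = 68
  Z = 150 − 6·142 − 68 = -770
  Q = -30 − 2·142 + 2·(-770) = -1854
ΔQ = -1854 − (-1946) = 92; ΔZ = -770 − (-816) = 46
Score = 1·92 + 3·46 = 230

230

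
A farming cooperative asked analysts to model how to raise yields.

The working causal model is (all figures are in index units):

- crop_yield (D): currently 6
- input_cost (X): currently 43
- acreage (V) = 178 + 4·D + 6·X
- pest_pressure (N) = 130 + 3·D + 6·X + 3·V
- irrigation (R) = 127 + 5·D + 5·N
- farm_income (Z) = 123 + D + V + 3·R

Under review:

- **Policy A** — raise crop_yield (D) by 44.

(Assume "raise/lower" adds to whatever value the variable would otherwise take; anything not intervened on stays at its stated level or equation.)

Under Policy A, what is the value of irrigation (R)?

Policy A (D + 44):
  D = 6 + 44 = 50
  X = 43
  V = 178 + 4·50 + 6·43 = 636
  N = 130 + 3·50 + 6·43 + 3·636 = 2446
  R = 127 + 5·50 + 5·2446 = 12607

12607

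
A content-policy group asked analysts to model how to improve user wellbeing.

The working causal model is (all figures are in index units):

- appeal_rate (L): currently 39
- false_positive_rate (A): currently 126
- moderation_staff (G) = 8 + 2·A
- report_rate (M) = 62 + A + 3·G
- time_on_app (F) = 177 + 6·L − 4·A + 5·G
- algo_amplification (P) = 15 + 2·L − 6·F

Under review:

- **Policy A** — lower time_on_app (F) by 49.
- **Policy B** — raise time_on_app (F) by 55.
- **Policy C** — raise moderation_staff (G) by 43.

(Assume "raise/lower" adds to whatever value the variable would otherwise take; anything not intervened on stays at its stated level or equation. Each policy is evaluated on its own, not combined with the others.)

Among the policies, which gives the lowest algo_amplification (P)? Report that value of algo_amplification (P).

Policy A (F − 49):
  L = 39
  A = 126
  G = 8 + 2·126 = 260
  F = 177 + 6·39 − 4·126 + 5·260 (−49 from intervention) = 1158
  P = 15 + 2·39 − 6·1158 = -6855
Policy B (F + 55):
  L = 39
  A = 126
  G = 8 + 2·126 = 260
  F = 177 + 6·39 − 4·126 + 5·260 (+55 from intervention) = 1262
  P = 15 + 2·39 − 6·1262 = -7479
Policy C (G + 43):
  L = 39
  A = 126
  G = 8 + 2·126 (+43 from intervention) = 303
  F = 177 + 6·39 − 4·126 + 5·303 = 1422
  P = 15 + 2·39 − 6·1422 = -8439
Comparing — Policy A: P=-6855, Policy B: P=-7479, Policy C: P=-8439. Lowest is -8439 (Policy C).

-8439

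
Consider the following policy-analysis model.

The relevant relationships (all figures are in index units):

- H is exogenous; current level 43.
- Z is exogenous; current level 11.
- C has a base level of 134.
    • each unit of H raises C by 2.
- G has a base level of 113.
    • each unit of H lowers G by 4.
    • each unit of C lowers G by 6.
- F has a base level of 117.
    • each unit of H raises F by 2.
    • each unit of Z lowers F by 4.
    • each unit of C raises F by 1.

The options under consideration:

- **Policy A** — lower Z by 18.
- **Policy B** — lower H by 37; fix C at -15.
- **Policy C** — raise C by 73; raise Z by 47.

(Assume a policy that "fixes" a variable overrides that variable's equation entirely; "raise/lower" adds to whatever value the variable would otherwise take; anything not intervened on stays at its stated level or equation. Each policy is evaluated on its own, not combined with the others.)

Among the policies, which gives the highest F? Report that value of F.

451

Policy A (Z − 18):
  H = 43
  Z = 11 − 18 = -7
  C = 134 + 2·43 = 220
  F = 117 + 2·43 − 4·(-7) + 220 = 451
Policy B (H − 37, C := -15):
  H = 43 − 37 = 6
  Z = 11
  C = -15
  F = 117 + 2·6 − 4·11 + (-15) = 70
Policy C (C + 73, Z + 47):
  H = 43
  Z = 11 + 47 = 58
  C = 134 + 2·43 (+73 from intervention) = 293
  F = 117 + 2·43 − 4·58 + 293 = 264
Comparing — Policy A: F=451, Policy B: F=70, Policy C: F=264. Highest is 451 (Policy A).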